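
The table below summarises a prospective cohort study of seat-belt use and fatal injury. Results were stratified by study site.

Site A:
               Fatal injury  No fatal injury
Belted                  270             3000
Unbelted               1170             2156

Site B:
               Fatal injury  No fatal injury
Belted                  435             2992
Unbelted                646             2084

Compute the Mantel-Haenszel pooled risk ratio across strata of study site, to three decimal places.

RR_MH = Σ(aᵢ·n₀ᵢ/nᵢ) / Σ(cᵢ·n₁ᵢ/nᵢ), with n₁ᵢ = aᵢ+bᵢ (exposed), n₀ᵢ = cᵢ+dᵢ (unexposed), nᵢ = n₁ᵢ+n₀ᵢ.
Stratum 1 (Site A): n₁ = 3270, n₀ = 3326, n = 6596; a·n₀/n = 270·3326/6596 = 136.1461; c·n₁/n = 1170·3270/6596 = 580.0334
Stratum 2 (Site B): n₁ = 3427, n₀ = 2730, n = 6157; a·n₀/n = 435·2730/6157 = 192.8780; c·n₁/n = 646·3427/6157 = 359.5650
RR_MH = (136.1461 + 192.8780) / (580.0334 + 359.5650) = 329.0242 / 939.5984 = 0.35018

0.350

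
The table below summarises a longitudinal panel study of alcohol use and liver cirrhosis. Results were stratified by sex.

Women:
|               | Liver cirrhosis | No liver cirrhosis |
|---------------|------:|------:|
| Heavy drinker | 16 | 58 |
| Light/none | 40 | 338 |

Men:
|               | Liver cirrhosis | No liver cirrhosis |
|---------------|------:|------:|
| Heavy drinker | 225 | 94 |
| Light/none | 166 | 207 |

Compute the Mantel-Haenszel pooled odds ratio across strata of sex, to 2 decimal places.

2.86

OR_MH = Σ(aᵢdᵢ/nᵢ) / Σ(bᵢcᵢ/nᵢ), where nᵢ is the stratum total.
Stratum 1 (Women): n = 452; a·d/n = 16·338/452 = 11.9646; b·c/n = 58·40/452 = 5.1327
Stratum 2 (Men): n = 692; a·d/n = 225·207/692 = 67.3049; b·c/n = 94·166/692 = 22.5491
OR_MH = (11.9646 + 67.3049) / (5.1327 + 22.5491) = 79.2695 / 27.6819 = 2.86359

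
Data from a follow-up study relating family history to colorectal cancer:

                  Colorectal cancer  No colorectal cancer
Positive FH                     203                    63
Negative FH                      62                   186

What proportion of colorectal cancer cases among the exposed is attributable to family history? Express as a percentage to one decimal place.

67.2

Cells: a = 203, b = 63, c = 62, d = 186.
Risk in exposed = 203/266 = 0.76316; risk in unexposed = 62/248 = 0.25000.
RR = 0.76316/0.25000 = 3.05263
AR% = (RR − 1)/RR × 100 = (3.05263 − 1)/3.05263 × 100 = 67.2414%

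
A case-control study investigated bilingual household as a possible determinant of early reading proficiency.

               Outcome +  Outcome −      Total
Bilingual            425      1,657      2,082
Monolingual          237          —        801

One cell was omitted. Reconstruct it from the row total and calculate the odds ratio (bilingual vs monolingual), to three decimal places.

0.610

The missing cell is in the unexposed row: 801 − 237 = 564.
So a = 425, b = 1657, c = 237, d = 564.
OR = (a·d)/(b·c) = (425 × 564) / (1657 × 237) = 239700 / 392709 = 0.61038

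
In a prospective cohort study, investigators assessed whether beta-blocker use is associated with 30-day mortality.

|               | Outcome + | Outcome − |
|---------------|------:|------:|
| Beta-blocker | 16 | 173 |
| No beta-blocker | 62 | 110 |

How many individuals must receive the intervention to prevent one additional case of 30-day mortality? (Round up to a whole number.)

4

Risk in treated group = 16/189 = 0.08466; risk in control = 62/172 = 0.36047.
Absolute risk reduction = 0.36047 − 0.08466 = 0.27581
NNT = 1 / ARR = 1 / 0.27581 = 3.626 → round up → 4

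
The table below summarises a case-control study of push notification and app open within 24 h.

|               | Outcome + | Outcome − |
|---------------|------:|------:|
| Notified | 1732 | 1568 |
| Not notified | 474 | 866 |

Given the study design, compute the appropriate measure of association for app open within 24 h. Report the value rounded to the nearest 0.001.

Cells: a = 1732, b = 1568, c = 474, d = 866.
This is a case-control study: participants were sampled on outcome status, so risks in the source population cannot be estimated directly — relative risk is not valid here. The odds ratio is the appropriate measure.
OR = (a·d)/(b·c) = (1732 × 866) / (1568 × 474) = 1499912 / 743232 = 2.01809

2.018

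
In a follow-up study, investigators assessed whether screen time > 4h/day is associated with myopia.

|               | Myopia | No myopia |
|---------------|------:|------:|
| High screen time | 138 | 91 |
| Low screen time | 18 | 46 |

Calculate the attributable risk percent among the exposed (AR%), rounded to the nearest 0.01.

53.33

Cells: a = 138, b = 91, c = 18, d = 46.
Risk in exposed = 138/229 = 0.60262; risk in unexposed = 18/64 = 0.28125.
RR = 0.60262/0.28125 = 2.14265
AR% = (RR − 1)/RR × 100 = (2.14265 − 1)/2.14265 × 100 = 53.3288%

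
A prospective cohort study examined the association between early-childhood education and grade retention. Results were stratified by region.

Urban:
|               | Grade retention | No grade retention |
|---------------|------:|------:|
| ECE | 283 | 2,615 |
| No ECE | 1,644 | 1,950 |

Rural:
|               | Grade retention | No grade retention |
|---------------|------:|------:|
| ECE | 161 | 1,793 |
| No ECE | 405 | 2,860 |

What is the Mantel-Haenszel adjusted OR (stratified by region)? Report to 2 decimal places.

OR_MH = Σ(aᵢdᵢ/nᵢ) / Σ(bᵢcᵢ/nᵢ), where nᵢ is the stratum total.
Stratum 1 (Urban): n = 6492; a·d/n = 283·1950/6492 = 85.0046; b·c/n = 2615·1644/6492 = 662.2089
Stratum 2 (Rural): n = 5219; a·d/n = 161·2860/5219 = 88.2276; b·c/n = 1793·405/5219 = 139.1387
OR_MH = (85.0046 + 88.2276) / (662.2089 + 139.1387) = 173.2323 / 801.3476 = 0.21618

0.22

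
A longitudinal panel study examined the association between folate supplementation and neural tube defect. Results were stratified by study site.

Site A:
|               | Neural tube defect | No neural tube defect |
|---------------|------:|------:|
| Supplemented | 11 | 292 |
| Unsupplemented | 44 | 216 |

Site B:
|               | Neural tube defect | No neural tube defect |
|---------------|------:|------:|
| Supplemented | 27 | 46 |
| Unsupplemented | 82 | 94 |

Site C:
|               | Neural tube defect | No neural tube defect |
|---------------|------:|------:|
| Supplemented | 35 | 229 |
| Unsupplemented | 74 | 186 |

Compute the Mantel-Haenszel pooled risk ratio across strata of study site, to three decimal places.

RR_MH = Σ(aᵢ·n₀ᵢ/nᵢ) / Σ(cᵢ·n₁ᵢ/nᵢ), with n₁ᵢ = aᵢ+bᵢ (exposed), n₀ᵢ = cᵢ+dᵢ (unexposed), nᵢ = n₁ᵢ+n₀ᵢ.
Stratum 1 (Site A): n₁ = 303, n₀ = 260, n = 563; a·n₀/n = 11·260/563 = 5.0799; c·n₁/n = 44·303/563 = 23.6803
Stratum 2 (Site B): n₁ = 73, n₀ = 176, n = 249; a·n₀/n = 27·176/249 = 19.0843; c·n₁/n = 82·73/249 = 24.0402
Stratum 3 (Site C): n₁ = 264, n₀ = 260, n = 524; a·n₀/n = 35·260/524 = 17.3664; c·n₁/n = 74·264/524 = 37.2824
RR_MH = (5.0799 + 19.0843 + 17.3664) / (23.6803 + 24.0402 + 37.2824) = 41.5307 / 85.0029 = 0.48858

0.489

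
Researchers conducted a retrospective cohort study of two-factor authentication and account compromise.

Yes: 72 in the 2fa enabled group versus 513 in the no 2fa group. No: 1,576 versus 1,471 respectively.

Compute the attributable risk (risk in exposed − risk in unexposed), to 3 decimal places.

-0.215

From the description: a = 72, b = 1576, c = 513, d = 1471.
Risk in exposed = 72/1648 = 0.043689; risk in unexposed = 513/1984 = 0.258569.
Risk difference = 0.043689 − 0.258569 = -0.214879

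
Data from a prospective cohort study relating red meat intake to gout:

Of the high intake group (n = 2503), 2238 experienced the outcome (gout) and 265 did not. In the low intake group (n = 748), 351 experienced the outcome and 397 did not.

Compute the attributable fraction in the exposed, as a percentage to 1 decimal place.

From the description: a = 2238, b = 265, c = 351, d = 397.
Risk in exposed = 2238/2503 = 0.89413; risk in unexposed = 351/748 = 0.46925.
RR = 0.89413/0.46925 = 1.90543
AR% = (RR − 1)/RR × 100 = (1.90543 − 1)/1.90543 × 100 = 47.5185%

47.5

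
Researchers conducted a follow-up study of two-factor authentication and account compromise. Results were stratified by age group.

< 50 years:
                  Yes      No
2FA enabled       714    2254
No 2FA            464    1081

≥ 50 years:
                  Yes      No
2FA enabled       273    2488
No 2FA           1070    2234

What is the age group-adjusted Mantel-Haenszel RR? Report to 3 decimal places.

RR_MH = Σ(aᵢ·n₀ᵢ/nᵢ) / Σ(cᵢ·n₁ᵢ/nᵢ), with n₁ᵢ = aᵢ+bᵢ (exposed), n₀ᵢ = cᵢ+dᵢ (unexposed), nᵢ = n₁ᵢ+n₀ᵢ.
Stratum 1 (< 50 years): n₁ = 2968, n₀ = 1545, n = 4513; a·n₀/n = 714·1545/4513 = 244.4339; c·n₁/n = 464·2968/4513 = 305.1522
Stratum 2 (≥ 50 years): n₁ = 2761, n₀ = 3304, n = 6065; a·n₀/n = 273·3304/6065 = 148.7209; c·n₁/n = 1070·2761/6065 = 487.1014
RR_MH = (244.4339 + 148.7209) / (305.1522 + 487.1014) = 393.1547 / 792.2536 = 0.49625

0.496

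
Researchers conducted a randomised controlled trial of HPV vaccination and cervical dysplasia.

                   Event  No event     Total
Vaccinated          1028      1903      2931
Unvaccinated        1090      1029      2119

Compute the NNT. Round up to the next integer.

Risk in treated group = 1028/2931 = 0.35073; risk in control = 1090/2119 = 0.51439.
Absolute risk reduction = 0.51439 − 0.35073 = 0.16366
NNT = 1 / ARR = 1 / 0.16366 = 6.110 → round up → 7

7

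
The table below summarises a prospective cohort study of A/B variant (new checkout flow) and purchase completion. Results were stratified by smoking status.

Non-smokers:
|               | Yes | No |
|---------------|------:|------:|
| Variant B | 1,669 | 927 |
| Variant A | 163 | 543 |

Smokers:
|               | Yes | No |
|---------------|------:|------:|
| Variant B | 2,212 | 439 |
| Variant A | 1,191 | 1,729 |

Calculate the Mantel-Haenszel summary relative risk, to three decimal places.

RR_MH = Σ(aᵢ·n₀ᵢ/nᵢ) / Σ(cᵢ·n₁ᵢ/nᵢ), with n₁ᵢ = aᵢ+bᵢ (exposed), n₀ᵢ = cᵢ+dᵢ (unexposed), nᵢ = n₁ᵢ+n₀ᵢ.
Stratum 1 (Non-smokers): n₁ = 2596, n₀ = 706, n = 3302; a·n₀/n = 1669·706/3302 = 356.8486; c·n₁/n = 163·2596/3302 = 128.1490
Stratum 2 (Smokers): n₁ = 2651, n₀ = 2920, n = 5571; a·n₀/n = 2212·2920/5571 = 1159.4041; c·n₁/n = 1191·2651/5571 = 566.7458
RR_MH = (356.8486 + 1159.4041) / (128.1490 + 566.7458) = 1516.2526 / 694.8948 = 2.18199

2.182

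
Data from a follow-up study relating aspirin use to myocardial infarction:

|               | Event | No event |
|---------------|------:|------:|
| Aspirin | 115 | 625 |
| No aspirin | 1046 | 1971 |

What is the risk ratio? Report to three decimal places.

Cells: a = 115, b = 625, c = 1046, d = 1971.
Risk in exposed = 115/740 = 0.15541; risk in unexposed = 1046/3017 = 0.34670.
RR = 0.15541 / 0.34670 = 0.44824
The risk is 55% lower among the exposed than among the unexposed.

0.448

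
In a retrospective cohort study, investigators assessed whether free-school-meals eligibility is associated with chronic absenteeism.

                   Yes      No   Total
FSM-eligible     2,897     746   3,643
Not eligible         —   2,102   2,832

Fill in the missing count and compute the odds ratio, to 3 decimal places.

11.182

The missing cell is in the unexposed row: 2832 − 2102 = 730.
So a = 2897, b = 746, c = 730, d = 2102.
OR = (a·d)/(b·c) = (2897 × 2102) / (746 × 730) = 6089494 / 544580 = 11.18200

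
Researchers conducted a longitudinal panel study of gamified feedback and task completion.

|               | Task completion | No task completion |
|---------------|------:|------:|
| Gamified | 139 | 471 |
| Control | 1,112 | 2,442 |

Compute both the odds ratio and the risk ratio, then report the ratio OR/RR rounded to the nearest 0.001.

0.890

Cells: a = 139, b = 471, c = 1112, d = 2442.
OR = (139·2442)/(471·1112) = 339438/523752 = 0.64809
Risk in exposed = 139/610 = 0.22787; risk in unexposed = 1112/3554 = 0.31289; RR = 0.72828
OR/RR = 0.64809 / 0.72828 = 0.88989
The outcome is not rare, so the OR lies further from 1 than the RR.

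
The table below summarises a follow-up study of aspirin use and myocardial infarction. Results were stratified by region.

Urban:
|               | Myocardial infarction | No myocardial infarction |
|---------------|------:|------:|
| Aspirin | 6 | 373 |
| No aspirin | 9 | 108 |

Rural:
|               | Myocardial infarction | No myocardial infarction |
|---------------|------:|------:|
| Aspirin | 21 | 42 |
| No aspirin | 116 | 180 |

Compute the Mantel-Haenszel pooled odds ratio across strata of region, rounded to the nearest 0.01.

0.58

OR_MH = Σ(aᵢdᵢ/nᵢ) / Σ(bᵢcᵢ/nᵢ), where nᵢ is the stratum total.
Stratum 1 (Urban): n = 496; a·d/n = 6·108/496 = 1.3065; b·c/n = 373·9/496 = 6.7681
Stratum 2 (Rural): n = 359; a·d/n = 21·180/359 = 10.5292; b·c/n = 42·116/359 = 13.5710
OR_MH = (1.3065 + 10.5292) / (6.7681 + 13.5710) = 11.8357 / 20.3392 = 0.58192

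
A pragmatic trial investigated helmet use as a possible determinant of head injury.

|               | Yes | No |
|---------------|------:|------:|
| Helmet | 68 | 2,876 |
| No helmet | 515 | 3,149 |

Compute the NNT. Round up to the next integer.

9

Risk in treated group = 68/2944 = 0.02310; risk in control = 515/3664 = 0.14056.
Absolute risk reduction = 0.14056 − 0.02310 = 0.11746
NNT = 1 / ARR = 1 / 0.11746 = 8.514 → round up → 9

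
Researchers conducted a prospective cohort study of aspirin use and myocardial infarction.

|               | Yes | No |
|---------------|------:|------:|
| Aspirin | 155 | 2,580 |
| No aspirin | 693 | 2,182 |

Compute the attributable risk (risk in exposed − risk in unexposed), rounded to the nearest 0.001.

Cells: a = 155, b = 2580, c = 693, d = 2182.
Risk in exposed = 155/2735 = 0.056673; risk in unexposed = 693/2875 = 0.241043.
Risk difference = 0.056673 − 0.241043 = -0.184371

-0.184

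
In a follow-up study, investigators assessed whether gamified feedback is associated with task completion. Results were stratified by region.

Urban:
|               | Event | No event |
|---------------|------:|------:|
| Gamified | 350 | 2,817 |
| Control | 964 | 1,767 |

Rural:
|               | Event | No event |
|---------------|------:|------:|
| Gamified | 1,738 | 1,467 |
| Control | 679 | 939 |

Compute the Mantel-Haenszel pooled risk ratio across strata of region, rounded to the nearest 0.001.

RR_MH = Σ(aᵢ·n₀ᵢ/nᵢ) / Σ(cᵢ·n₁ᵢ/nᵢ), with n₁ᵢ = aᵢ+bᵢ (exposed), n₀ᵢ = cᵢ+dᵢ (unexposed), nᵢ = n₁ᵢ+n₀ᵢ.
Stratum 1 (Urban): n₁ = 3167, n₀ = 2731, n = 5898; a·n₀/n = 350·2731/5898 = 162.0634; c·n₁/n = 964·3167/5898 = 517.6311
Stratum 2 (Rural): n₁ = 3205, n₀ = 1618, n = 4823; a·n₀/n = 1738·1618/4823 = 583.0570; c·n₁/n = 679·3205/4823 = 451.2119
RR_MH = (162.0634 + 583.0570) / (517.6311 + 451.2119) = 745.1204 / 968.8430 = 0.76908

0.769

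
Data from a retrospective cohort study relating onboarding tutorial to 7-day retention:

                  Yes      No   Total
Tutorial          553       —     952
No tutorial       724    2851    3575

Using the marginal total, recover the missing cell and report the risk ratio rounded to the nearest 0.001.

The missing cell is in the exposed row: 952 − 553 = 399.
So a = 553, b = 399, c = 724, d = 2851.
RR = [a/(a+b)] / [c/(c+d)] = (553/952) / (724/3575) = 0.58088/0.20252 = 2.86831

2.868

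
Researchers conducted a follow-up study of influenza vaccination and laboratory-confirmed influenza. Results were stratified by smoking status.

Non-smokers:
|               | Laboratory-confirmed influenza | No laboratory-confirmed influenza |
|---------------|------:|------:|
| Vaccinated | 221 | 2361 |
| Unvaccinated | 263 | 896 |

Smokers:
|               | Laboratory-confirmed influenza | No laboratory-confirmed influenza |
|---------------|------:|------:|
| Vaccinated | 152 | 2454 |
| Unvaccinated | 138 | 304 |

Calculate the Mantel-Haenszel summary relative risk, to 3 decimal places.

RR_MH = Σ(aᵢ·n₀ᵢ/nᵢ) / Σ(cᵢ·n₁ᵢ/nᵢ), with n₁ᵢ = aᵢ+bᵢ (exposed), n₀ᵢ = cᵢ+dᵢ (unexposed), nᵢ = n₁ᵢ+n₀ᵢ.
Stratum 1 (Non-smokers): n₁ = 2582, n₀ = 1159, n = 3741; a·n₀/n = 221·1159/3741 = 68.4681; c·n₁/n = 263·2582/3741 = 181.5199
Stratum 2 (Smokers): n₁ = 2606, n₀ = 442, n = 3048; a·n₀/n = 152·442/3048 = 22.0420; c·n₁/n = 138·2606/3048 = 117.9882
RR_MH = (68.4681 + 22.0420) / (181.5199 + 117.9882) = 90.5101 / 299.5081 = 0.30220

0.302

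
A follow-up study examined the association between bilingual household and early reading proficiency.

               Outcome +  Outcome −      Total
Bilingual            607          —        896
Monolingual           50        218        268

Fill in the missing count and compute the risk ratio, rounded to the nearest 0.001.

3.631

The missing cell is in the exposed row: 896 − 607 = 289.
So a = 607, b = 289, c = 50, d = 218.
RR = [a/(a+b)] / [c/(c+d)] = (607/896) / (50/268) = 0.67746/0.18657 = 3.63116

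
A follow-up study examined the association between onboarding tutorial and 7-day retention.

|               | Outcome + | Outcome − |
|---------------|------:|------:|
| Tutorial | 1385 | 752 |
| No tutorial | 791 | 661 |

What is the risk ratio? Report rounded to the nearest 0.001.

Cells: a = 1385, b = 752, c = 791, d = 661.
Risk in exposed = 1385/2137 = 0.64810; risk in unexposed = 791/1452 = 0.54477.
RR = 0.64810 / 0.54477 = 1.18969
The risk among the exposed is 1.19 times that among the unexposed.

1.190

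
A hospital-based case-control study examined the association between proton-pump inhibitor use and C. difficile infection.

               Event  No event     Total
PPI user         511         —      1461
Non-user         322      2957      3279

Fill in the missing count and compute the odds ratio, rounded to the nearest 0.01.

4.94

The missing cell is in the exposed row: 1461 − 511 = 950.
So a = 511, b = 950, c = 322, d = 2957.
OR = (a·d)/(b·c) = (511 × 2957) / (950 × 322) = 1511027 / 305900 = 4.93961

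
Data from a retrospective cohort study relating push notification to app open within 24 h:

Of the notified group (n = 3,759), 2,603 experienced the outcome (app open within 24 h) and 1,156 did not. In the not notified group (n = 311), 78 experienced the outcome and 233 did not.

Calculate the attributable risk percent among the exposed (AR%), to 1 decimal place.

63.8

From the description: a = 2603, b = 1156, c = 78, d = 233.
Risk in exposed = 2603/3759 = 0.69247; risk in unexposed = 78/311 = 0.25080.
RR = 0.69247/0.25080 = 2.76101
AR% = (RR − 1)/RR × 100 = (2.76101 − 1)/2.76101 × 100 = 63.7813%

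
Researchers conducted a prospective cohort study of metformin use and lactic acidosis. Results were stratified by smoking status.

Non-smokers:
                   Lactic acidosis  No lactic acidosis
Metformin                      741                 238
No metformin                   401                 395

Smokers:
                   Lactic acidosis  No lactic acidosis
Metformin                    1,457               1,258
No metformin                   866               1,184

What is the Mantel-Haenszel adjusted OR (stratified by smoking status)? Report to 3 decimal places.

OR_MH = Σ(aᵢdᵢ/nᵢ) / Σ(bᵢcᵢ/nᵢ), where nᵢ is the stratum total.
Stratum 1 (Non-smokers): n = 1775; a·d/n = 741·395/1775 = 164.8986; b·c/n = 238·401/1775 = 53.7679
Stratum 2 (Smokers): n = 4765; a·d/n = 1457·1184/4765 = 362.0332; b·c/n = 1258·866/4765 = 228.6313
OR_MH = (164.8986 + 362.0332) / (53.7679 + 228.6313) = 526.9317 / 282.3992 = 1.86591

1.866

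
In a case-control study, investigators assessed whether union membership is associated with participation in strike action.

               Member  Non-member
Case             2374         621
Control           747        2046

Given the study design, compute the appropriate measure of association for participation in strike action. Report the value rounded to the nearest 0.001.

10.471

Reading the table with exposure as columns: a = 2374 (Member, case), b = 747 (Member, non-case), c = 621 (Non-member, case), d = 2046.
This is a case-control study: participants were sampled on outcome status, so risks in the source population cannot be estimated directly — relative risk is not valid here. The odds ratio is the appropriate measure.
OR = (a·d)/(b·c) = (2374 × 2046) / (747 × 621) = 4857204 / 463887 = 10.47066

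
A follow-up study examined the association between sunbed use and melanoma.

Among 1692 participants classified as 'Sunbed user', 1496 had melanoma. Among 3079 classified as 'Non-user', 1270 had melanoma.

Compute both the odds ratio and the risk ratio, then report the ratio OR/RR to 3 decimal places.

From the description: a = 1496, b = 196, c = 1270, d = 1809.
OR = (1496·1809)/(196·1270) = 2706264/248920 = 10.87202
Risk in exposed = 1496/1692 = 0.88416; risk in unexposed = 1270/3079 = 0.41247; RR = 2.14357
OR/RR = 10.87202 / 2.14357 = 5.07193
The outcome is not rare, so the OR lies further from 1 than the RR.

5.072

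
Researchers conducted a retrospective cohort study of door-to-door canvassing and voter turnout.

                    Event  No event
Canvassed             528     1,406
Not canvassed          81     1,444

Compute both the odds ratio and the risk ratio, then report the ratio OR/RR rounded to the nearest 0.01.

Cells: a = 528, b = 1406, c = 81, d = 1444.
OR = (528·1444)/(1406·81) = 762432/113886 = 6.69469
Risk in exposed = 528/1934 = 0.27301; risk in unexposed = 81/1525 = 0.05311; RR = 5.13999
OR/RR = 6.69469 / 5.13999 = 1.30247
The outcome is not rare, so the OR lies further from 1 than the RR.

1.30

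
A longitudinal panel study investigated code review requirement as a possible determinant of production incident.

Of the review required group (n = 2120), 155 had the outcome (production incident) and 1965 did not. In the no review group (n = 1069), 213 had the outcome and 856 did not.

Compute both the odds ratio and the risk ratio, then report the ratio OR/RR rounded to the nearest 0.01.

0.86

From the description: a = 155, b = 1965, c = 213, d = 856.
OR = (155·856)/(1965·213) = 132680/418545 = 0.31700
Risk in exposed = 155/2120 = 0.07311; risk in unexposed = 213/1069 = 0.19925; RR = 0.36694
OR/RR = 0.31700 / 0.36694 = 0.86391
The outcome is not rare, so the OR lies further from 1 than the RR.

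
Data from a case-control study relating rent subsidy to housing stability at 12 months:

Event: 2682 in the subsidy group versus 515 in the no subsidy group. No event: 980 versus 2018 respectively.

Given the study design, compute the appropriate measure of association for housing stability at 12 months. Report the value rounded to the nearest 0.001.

From the description: a = 2682, b = 980, c = 515, d = 2018.
This is a case-control study: participants were sampled on outcome status, so risks in the source population cannot be estimated directly — relative risk is not valid here. The odds ratio is the appropriate measure.
OR = (a·d)/(b·c) = (2682 × 2018) / (980 × 515) = 5412276 / 504700 = 10.72375

10.724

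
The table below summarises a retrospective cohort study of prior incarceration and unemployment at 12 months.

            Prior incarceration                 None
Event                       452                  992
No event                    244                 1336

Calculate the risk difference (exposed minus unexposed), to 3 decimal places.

0.223

Reading the table with exposure as columns: a = 452 (Prior incarceration, case), b = 244 (Prior incarceration, non-case), c = 992 (None, case), d = 1336.
Risk in exposed = 452/696 = 0.649425; risk in unexposed = 992/2328 = 0.426117.
Risk difference = 0.649425 − 0.426117 = 0.223308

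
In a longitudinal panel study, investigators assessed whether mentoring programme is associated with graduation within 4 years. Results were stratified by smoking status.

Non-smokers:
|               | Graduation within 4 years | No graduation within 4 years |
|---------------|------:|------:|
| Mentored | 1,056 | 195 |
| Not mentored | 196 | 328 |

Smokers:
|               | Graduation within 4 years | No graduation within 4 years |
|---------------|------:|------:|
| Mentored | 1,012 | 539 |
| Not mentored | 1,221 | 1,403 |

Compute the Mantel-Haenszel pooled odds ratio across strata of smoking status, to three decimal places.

OR_MH = Σ(aᵢdᵢ/nᵢ) / Σ(bᵢcᵢ/nᵢ), where nᵢ is the stratum total.
Stratum 1 (Non-smokers): n = 1775; a·d/n = 1056·328/1775 = 195.1369; b·c/n = 195·196/1775 = 21.5324
Stratum 2 (Smokers): n = 4175; a·d/n = 1012·1403/4175 = 340.0805; b·c/n = 539·1221/4175 = 157.6333
OR_MH = (195.1369 + 340.0805) / (21.5324 + 157.6333) = 535.2174 / 179.1657 = 2.98728

2.987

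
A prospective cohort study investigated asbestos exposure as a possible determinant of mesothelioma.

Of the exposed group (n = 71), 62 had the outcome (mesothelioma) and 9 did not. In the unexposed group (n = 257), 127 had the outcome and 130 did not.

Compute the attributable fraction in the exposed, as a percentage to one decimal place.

From the description: a = 62, b = 9, c = 127, d = 130.
Risk in exposed = 62/71 = 0.87324; risk in unexposed = 127/257 = 0.49416.
RR = 0.87324/0.49416 = 1.76711
AR% = (RR − 1)/RR × 100 = (1.76711 − 1)/1.76711 × 100 = 43.4103%

43.4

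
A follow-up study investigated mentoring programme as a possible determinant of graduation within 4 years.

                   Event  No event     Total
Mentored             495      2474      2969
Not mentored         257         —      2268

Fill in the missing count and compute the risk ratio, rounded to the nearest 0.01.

The missing cell is in the unexposed row: 2268 − 257 = 2011.
So a = 495, b = 2474, c = 257, d = 2011.
RR = [a/(a+b)] / [c/(c+d)] = (495/2969) / (257/2268) = 0.16672/0.11332 = 1.47131

1.47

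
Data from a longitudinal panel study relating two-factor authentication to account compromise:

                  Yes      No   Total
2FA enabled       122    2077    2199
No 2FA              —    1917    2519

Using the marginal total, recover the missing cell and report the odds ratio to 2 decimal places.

0.19

The missing cell is in the unexposed row: 2519 − 1917 = 602.
So a = 122, b = 2077, c = 602, d = 1917.
OR = (a·d)/(b·c) = (122 × 1917) / (2077 × 602) = 233874 / 1250354 = 0.18705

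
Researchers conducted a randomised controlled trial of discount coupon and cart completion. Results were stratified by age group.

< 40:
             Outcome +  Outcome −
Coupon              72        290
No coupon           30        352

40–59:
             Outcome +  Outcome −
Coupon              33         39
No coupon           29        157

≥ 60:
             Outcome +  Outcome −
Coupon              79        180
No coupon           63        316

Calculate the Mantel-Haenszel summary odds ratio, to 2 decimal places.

OR_MH = Σ(aᵢdᵢ/nᵢ) / Σ(bᵢcᵢ/nᵢ), where nᵢ is the stratum total.
Stratum 1 (< 40): n = 744; a·d/n = 72·352/744 = 34.0645; b·c/n = 290·30/744 = 11.6935
Stratum 2 (40–59): n = 258; a·d/n = 33·157/258 = 20.0814; b·c/n = 39·29/258 = 4.3837
Stratum 3 (≥ 60): n = 638; a·d/n = 79·316/638 = 39.1285; b·c/n = 180·63/638 = 17.7743
OR_MH = (34.0645 + 20.0814 + 39.1285) / (11.6935 + 4.3837 + 17.7743) = 93.2744 / 33.8516 = 2.75540

2.76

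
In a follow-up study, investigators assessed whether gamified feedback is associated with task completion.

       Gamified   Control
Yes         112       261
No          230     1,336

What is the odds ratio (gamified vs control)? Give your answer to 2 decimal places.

Reading the table with exposure as columns: a = 112 (Gamified, case), b = 230 (Gamified, non-case), c = 261 (Control, case), d = 1336.
OR = (a·d)/(b·c) = (112 × 1336) / (230 × 261) = 149632 / 60030 = 2.49262
The odds of task completion are about 2.49 times as high in the gamified group.

2.49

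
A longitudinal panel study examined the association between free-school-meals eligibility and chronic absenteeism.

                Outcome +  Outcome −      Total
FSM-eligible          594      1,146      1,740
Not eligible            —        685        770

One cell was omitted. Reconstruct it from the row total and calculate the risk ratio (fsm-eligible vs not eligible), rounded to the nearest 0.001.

3.092

The missing cell is in the unexposed row: 770 − 685 = 85.
So a = 594, b = 1146, c = 85, d = 685.
RR = [a/(a+b)] / [c/(c+d)] = (594/1740) / (85/770) = 0.34138/0.11039 = 3.09249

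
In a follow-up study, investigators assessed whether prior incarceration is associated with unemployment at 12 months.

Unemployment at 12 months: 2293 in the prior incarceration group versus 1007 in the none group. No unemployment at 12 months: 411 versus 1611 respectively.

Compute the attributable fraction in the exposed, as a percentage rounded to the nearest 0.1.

54.6

From the description: a = 2293, b = 411, c = 1007, d = 1611.
Risk in exposed = 2293/2704 = 0.84800; risk in unexposed = 1007/2618 = 0.38464.
RR = 0.84800/0.38464 = 2.20464
AR% = (RR − 1)/RR × 100 = (2.20464 − 1)/2.20464 × 100 = 54.6411%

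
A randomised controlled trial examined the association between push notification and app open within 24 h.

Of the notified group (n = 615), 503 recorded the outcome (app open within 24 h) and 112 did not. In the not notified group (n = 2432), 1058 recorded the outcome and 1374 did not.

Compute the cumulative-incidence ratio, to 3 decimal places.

From the description: a = 503, b = 112, c = 1058, d = 1374.
Risk in exposed = 503/615 = 0.81789; risk in unexposed = 1058/2432 = 0.43503.
RR = 0.81789 / 0.43503 = 1.88006
The risk among the exposed is 1.88 times that among the unexposed.

1.880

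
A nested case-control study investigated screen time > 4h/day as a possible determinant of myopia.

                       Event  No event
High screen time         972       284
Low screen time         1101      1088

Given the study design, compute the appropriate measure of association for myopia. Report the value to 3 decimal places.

3.382

Cells: a = 972, b = 284, c = 1101, d = 1088.
This is a nested case-control study: participants were sampled on outcome status, so risks in the source population cannot be estimated directly — relative risk is not valid here. The odds ratio is the appropriate measure.
OR = (a·d)/(b·c) = (972 × 1088) / (284 × 1101) = 1057536 / 312684 = 3.38212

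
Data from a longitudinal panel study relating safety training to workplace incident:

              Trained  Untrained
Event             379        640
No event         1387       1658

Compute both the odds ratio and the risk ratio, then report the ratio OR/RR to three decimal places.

0.919

Reading the table with exposure as columns: a = 379 (Trained, case), b = 1387 (Trained, non-case), c = 640 (Untrained, case), d = 1658.
OR = (379·1658)/(1387·640) = 628382/887680 = 0.70789
Risk in exposed = 379/1766 = 0.21461; risk in unexposed = 640/2298 = 0.27850; RR = 0.77058
OR/RR = 0.70789 / 0.77058 = 0.91865
The outcome is not rare, so the OR lies further from 1 than the RR.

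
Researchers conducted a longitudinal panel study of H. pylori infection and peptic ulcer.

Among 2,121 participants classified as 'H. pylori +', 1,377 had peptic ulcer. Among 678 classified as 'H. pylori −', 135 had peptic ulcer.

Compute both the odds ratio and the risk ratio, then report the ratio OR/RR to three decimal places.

2.283

From the description: a = 1377, b = 744, c = 135, d = 543.
OR = (1377·543)/(744·135) = 747711/100440 = 7.44435
Risk in exposed = 1377/2121 = 0.64922; risk in unexposed = 135/678 = 0.19912; RR = 3.26054
OR/RR = 7.44435 / 3.26054 = 2.28317
The outcome is not rare, so the OR lies further from 1 than the RR.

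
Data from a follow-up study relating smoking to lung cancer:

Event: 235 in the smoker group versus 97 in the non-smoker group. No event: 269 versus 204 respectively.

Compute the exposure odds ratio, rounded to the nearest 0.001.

1.837

From the description: a = 235, b = 269, c = 97, d = 204.
OR = (a·d)/(b·c) = (235 × 204) / (269 × 97) = 47940 / 26093 = 1.83727
The odds of lung cancer are about 1.84 times as high in the smoker group.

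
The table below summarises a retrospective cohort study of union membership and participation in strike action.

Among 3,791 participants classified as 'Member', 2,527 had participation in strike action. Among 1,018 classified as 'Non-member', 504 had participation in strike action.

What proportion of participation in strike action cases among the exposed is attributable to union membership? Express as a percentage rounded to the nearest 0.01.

From the description: a = 2527, b = 1264, c = 504, d = 514.
Risk in exposed = 2527/3791 = 0.66658; risk in unexposed = 504/1018 = 0.49509.
RR = 0.66658/0.49509 = 1.34638
AR% = (RR − 1)/RR × 100 = (1.34638 − 1)/1.34638 × 100 = 25.7269%

25.73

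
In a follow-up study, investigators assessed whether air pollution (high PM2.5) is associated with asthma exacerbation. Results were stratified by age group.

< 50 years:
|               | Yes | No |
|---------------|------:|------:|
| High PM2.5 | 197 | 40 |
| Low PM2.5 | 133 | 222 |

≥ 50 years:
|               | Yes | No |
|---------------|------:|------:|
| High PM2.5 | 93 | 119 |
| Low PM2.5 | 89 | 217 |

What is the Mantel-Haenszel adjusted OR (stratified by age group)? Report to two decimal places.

OR_MH = Σ(aᵢdᵢ/nᵢ) / Σ(bᵢcᵢ/nᵢ), where nᵢ is the stratum total.
Stratum 1 (< 50 years): n = 592; a·d/n = 197·222/592 = 73.8750; b·c/n = 40·133/592 = 8.9865
Stratum 2 (≥ 50 years): n = 518; a·d/n = 93·217/518 = 38.9595; b·c/n = 119·89/518 = 20.4459
OR_MH = (73.8750 + 38.9595) / (8.9865 + 20.4459) = 112.8345 / 29.4324 = 3.83368

3.83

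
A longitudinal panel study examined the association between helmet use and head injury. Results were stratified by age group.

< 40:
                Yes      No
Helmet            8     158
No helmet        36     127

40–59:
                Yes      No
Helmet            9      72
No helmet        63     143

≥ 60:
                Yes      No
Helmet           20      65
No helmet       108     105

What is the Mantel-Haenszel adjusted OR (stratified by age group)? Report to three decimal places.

0.258

OR_MH = Σ(aᵢdᵢ/nᵢ) / Σ(bᵢcᵢ/nᵢ), where nᵢ is the stratum total.
Stratum 1 (< 40): n = 329; a·d/n = 8·127/329 = 3.0881; b·c/n = 158·36/329 = 17.2888
Stratum 2 (40–59): n = 287; a·d/n = 9·143/287 = 4.4843; b·c/n = 72·63/287 = 15.8049
Stratum 3 (≥ 60): n = 298; a·d/n = 20·105/298 = 7.0470; b·c/n = 65·108/298 = 23.5570
OR_MH = (3.0881 + 4.4843 + 7.0470) / (17.2888 + 15.8049 + 23.5570) = 14.6194 / 56.6507 = 0.25806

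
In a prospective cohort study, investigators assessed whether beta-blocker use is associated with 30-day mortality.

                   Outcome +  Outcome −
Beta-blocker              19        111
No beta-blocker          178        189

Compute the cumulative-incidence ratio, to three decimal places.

Cells: a = 19, b = 111, c = 178, d = 189.
Risk in exposed = 19/130 = 0.14615; risk in unexposed = 178/367 = 0.48501.
RR = 0.14615 / 0.48501 = 0.30134
The risk is 70% lower among the exposed than among the unexposed.

0.301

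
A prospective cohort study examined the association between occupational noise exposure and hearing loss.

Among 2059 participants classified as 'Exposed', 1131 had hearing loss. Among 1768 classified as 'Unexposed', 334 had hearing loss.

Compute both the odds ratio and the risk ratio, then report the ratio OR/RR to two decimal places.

From the description: a = 1131, b = 928, c = 334, d = 1434.
OR = (1131·1434)/(928·334) = 1621854/309952 = 5.23260
Risk in exposed = 1131/2059 = 0.54930; risk in unexposed = 334/1768 = 0.18891; RR = 2.90765
OR/RR = 5.23260 / 2.90765 = 1.79960
The outcome is not rare, so the OR lies further from 1 than the RR.

1.80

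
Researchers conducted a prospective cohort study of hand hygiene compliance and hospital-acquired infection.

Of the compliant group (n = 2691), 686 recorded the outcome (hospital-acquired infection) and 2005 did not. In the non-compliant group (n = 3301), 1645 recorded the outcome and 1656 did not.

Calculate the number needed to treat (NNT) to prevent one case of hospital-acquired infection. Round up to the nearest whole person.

5

Risk in treated group = 686/2691 = 0.25492; risk in control = 1645/3301 = 0.49833.
Absolute risk reduction = 0.49833 − 0.25492 = 0.24341
NNT = 1 / ARR = 1 / 0.24341 = 4.108 → round up → 5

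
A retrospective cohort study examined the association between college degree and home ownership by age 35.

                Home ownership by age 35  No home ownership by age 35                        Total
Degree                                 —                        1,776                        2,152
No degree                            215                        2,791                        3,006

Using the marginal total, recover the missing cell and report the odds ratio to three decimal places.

2.748

The missing cell is in the exposed row: 2152 − 1776 = 376.
So a = 376, b = 1776, c = 215, d = 2791.
OR = (a·d)/(b·c) = (376 × 2791) / (1776 × 215) = 1049416 / 381840 = 2.74831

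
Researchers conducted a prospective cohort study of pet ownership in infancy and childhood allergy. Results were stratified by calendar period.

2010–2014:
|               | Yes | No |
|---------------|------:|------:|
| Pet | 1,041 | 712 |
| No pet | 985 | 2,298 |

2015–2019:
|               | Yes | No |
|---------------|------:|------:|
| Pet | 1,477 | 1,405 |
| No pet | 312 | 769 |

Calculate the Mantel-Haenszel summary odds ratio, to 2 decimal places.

3.05

OR_MH = Σ(aᵢdᵢ/nᵢ) / Σ(bᵢcᵢ/nᵢ), where nᵢ is the stratum total.
Stratum 1 (2010–2014): n = 5036; a·d/n = 1041·2298/5036 = 475.0234; b·c/n = 712·985/5036 = 139.2613
Stratum 2 (2015–2019): n = 3963; a·d/n = 1477·769/3963 = 286.6043; b·c/n = 1405·312/3963 = 110.6132
OR_MH = (475.0234 + 286.6043) / (139.2613 + 110.6132) = 761.6278 / 249.8745 = 3.04804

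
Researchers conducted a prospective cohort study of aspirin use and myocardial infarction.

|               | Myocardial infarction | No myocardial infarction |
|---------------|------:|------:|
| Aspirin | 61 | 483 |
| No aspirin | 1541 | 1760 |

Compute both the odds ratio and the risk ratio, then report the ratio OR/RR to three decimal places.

Cells: a = 61, b = 483, c = 1541, d = 1760.
OR = (61·1760)/(483·1541) = 107360/744303 = 0.14424
Risk in exposed = 61/544 = 0.11213; risk in unexposed = 1541/3301 = 0.46683; RR = 0.24020
OR/RR = 0.14424 / 0.24020 = 0.60051
The outcome is not rare, so the OR lies further from 1 than the RR.

0.601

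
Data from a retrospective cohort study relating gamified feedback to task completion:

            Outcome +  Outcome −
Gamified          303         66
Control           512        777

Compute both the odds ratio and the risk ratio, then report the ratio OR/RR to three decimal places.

Cells: a = 303, b = 66, c = 512, d = 777.
OR = (303·777)/(66·512) = 235431/33792 = 6.96706
Risk in exposed = 303/369 = 0.82114; risk in unexposed = 512/1289 = 0.39721; RR = 2.06728
OR/RR = 6.96706 / 2.06728 = 3.37016
The outcome is not rare, so the OR lies further from 1 than the RR.

3.370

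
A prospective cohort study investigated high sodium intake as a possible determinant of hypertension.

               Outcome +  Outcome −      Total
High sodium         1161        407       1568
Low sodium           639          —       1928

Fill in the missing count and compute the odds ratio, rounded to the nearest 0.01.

The missing cell is in the unexposed row: 1928 − 639 = 1289.
So a = 1161, b = 407, c = 639, d = 1289.
OR = (a·d)/(b·c) = (1161 × 1289) / (407 × 639) = 1496529 / 260073 = 5.75427

5.75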